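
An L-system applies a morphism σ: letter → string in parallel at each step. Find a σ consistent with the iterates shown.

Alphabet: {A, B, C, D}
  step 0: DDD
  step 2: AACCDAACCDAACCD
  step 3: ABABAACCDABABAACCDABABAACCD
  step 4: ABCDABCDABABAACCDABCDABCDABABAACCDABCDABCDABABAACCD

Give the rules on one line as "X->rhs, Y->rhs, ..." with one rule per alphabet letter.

  step 3 ⇒ step 4: ABABAACCDABABAACCDABABAACCD ⇒ AB·CD·AB·CD·AB·AB·A·A·CCD·AB·CD·AB·CD·AB·AB·A·A·CCD·AB·CD·AB·CD·AB·AB·A·A·CCD
    A ↦ AB
    B ↦ CD
    C ↦ A
    D ↦ CCD

A->AB, B->CD, C->A, D->CCD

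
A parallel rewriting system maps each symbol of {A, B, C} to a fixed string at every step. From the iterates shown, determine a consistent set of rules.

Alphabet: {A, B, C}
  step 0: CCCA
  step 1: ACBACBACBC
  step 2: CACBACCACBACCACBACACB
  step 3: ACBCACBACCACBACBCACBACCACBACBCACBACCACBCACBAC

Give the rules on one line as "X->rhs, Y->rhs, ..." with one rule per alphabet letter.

  step 2 ⇒ step 3: CACBACCACBACCACBACACB ⇒ ACB·C·ACB·AC·C·ACB·ACB·C·ACB·AC·C·ACB·ACB·C·ACB·AC·C·ACB·C·ACB·AC
    A ↦ C
    B ↦ AC
    C ↦ ACB

A->C, B->AC, C->ACB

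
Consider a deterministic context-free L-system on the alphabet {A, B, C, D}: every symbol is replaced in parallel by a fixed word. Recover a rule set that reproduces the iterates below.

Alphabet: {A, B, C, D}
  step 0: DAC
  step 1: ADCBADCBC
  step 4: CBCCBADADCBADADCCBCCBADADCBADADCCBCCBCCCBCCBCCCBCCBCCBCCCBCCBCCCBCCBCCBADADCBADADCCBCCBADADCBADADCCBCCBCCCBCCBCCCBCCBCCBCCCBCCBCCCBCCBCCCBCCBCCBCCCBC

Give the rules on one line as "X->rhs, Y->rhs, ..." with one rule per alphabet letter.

A->BAD, B->C, C->CBC, D->ADC

  step 0 ⇒ step 1: DAC ⇒ ADC·BAD·CBC
    A ↦ BAD
    C ↦ CBC
    D ↦ ADC
    B ↦ C  (constrained at step 1)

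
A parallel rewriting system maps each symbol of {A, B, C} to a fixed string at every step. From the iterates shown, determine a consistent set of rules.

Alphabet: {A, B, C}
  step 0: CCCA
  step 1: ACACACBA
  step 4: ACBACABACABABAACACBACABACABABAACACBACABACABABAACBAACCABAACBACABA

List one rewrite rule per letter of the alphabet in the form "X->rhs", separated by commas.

  step 0 ⇒ step 1: CCCA ⇒ AC·AC·AC·BA
    A ↦ BA
    C ↦ AC
    B ↦ CA  (constrained at step 1)

A->BA, B->CA, C->AC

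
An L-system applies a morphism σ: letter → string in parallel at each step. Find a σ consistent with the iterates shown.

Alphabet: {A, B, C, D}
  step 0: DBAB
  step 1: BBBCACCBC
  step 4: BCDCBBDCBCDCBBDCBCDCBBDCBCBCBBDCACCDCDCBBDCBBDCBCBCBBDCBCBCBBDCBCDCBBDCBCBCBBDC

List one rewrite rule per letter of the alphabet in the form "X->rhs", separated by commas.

A->ACC, B->BC, C->DC, D->BB

  step 0 ⇒ step 1: DBAB ⇒ BB·BC·ACC·BC
    A ↦ ACC
    B ↦ BC
    D ↦ BB
    C ↦ DC  (constrained at step 1)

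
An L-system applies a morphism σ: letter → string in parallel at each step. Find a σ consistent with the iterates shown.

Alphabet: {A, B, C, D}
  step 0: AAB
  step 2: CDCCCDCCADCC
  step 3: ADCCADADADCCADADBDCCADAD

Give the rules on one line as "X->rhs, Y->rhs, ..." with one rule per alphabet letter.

  step 2 ⇒ step 3: CDCCCDCCADCC ⇒ AD·CC·AD·AD·AD·CC·AD·AD·BD·CC·AD·AD
    A ↦ BD
    C ↦ AD
    D ↦ CC
    B ↦ CD  (constrained at step 0)

A->BD, B->CD, C->AD, D->CC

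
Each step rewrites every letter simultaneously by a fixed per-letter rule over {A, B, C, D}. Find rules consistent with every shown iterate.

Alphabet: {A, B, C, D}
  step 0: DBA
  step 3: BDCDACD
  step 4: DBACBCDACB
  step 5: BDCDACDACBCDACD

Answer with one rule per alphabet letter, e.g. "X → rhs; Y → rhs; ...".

A->CD, B->D, C->AC, D->B

  step 4 ⇒ step 5: DBACBCDACB ⇒ B·D·CD·AC·D·AC·B·CD·AC·D
    A ↦ CD
    B ↦ D
    C ↦ AC
    D ↦ B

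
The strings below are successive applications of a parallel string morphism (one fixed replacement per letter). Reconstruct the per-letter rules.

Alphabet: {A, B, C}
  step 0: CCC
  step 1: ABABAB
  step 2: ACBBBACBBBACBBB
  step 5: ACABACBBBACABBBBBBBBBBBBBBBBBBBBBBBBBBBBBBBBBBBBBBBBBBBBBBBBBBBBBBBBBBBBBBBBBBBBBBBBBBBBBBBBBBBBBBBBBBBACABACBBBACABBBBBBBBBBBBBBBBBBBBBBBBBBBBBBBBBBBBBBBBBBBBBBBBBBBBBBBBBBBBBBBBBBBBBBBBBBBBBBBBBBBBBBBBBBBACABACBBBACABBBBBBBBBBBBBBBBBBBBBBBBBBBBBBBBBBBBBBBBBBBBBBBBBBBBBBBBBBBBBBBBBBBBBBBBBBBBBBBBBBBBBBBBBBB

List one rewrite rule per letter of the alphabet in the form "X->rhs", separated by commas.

A->AC, B->BBB, C->AB

  step 1 ⇒ step 2: ABABAB ⇒ AC·BBB·AC·BBB·AC·BBB
    A ↦ AC
    B ↦ BBB
  step 0 ⇒ step 1: CCC ⇒ AB·AB·AB
    C ↦ AB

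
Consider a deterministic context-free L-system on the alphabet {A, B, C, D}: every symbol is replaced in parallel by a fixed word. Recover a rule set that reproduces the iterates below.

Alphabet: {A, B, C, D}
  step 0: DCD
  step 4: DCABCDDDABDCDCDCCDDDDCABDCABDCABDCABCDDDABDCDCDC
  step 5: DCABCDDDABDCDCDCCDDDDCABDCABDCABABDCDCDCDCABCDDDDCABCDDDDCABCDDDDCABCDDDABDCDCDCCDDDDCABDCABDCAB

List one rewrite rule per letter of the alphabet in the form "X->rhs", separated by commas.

A->CD, B->DD, C->AB, D->DC

  step 4 ⇒ step 5: DCABCDDDABDCDCDCCDDDDCABDCABDCABDCABCDDDABDCDCDC ⇒ DC·AB·CD·DD·AB·DC·DC·DC·CD·DD·DC·AB·DC·AB·DC·AB·AB·DC·DC·DC·DC·AB·CD·DD·DC·AB·CD·DD·DC·AB·CD·DD·DC·AB·CD·DD·AB·DC·DC·DC·CD·DD·DC·AB·DC·AB·DC·AB
    A ↦ CD
    B ↦ DD
    C ↦ AB
    D ↦ DC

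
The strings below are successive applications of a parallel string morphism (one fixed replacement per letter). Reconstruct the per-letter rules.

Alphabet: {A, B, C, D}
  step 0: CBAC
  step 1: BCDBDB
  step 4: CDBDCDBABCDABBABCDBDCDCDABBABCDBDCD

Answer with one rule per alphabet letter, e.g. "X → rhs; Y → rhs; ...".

  step 0 ⇒ step 1: CBAC ⇒ B·CD·BD·B
    A ↦ BD
    B ↦ CD
    C ↦ B
    D ↦ AB  (constrained at step 1)

A->BD, B->CD, C->B, D->AB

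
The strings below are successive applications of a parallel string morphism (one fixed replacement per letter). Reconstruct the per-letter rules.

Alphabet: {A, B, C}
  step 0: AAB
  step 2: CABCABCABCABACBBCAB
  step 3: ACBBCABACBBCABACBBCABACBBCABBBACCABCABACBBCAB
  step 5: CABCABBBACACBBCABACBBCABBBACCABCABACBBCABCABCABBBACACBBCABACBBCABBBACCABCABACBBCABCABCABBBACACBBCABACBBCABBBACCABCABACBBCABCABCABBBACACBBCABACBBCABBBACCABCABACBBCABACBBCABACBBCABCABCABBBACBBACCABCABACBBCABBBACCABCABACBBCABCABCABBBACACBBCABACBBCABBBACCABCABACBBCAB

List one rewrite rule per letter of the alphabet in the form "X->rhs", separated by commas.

  step 2 ⇒ step 3: CABCABCABCABACBBCAB ⇒ AC·BB·CAB·AC·BB·CAB·AC·BB·CAB·AC·BB·CAB·BB·AC·CAB·CAB·AC·BB·CAB
    A ↦ BB
    B ↦ CAB
    C ↦ AC

A->BB, B->CAB, C->AC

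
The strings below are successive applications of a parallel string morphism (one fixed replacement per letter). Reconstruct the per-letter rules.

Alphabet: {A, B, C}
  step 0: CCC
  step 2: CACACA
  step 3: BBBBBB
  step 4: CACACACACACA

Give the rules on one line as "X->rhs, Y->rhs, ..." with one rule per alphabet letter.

  step 3 ⇒ step 4: BBBBBB ⇒ CA·CA·CA·CA·CA·CA
    B ↦ CA
  step 2 ⇒ step 3: CACACA ⇒ B·B·B·B·B·B
    A ↦ B
  step 2 ⇒ step 3: CACACA ⇒ B·B·B·B·B·B
    C ↦ B

A->B, B->CA, C->B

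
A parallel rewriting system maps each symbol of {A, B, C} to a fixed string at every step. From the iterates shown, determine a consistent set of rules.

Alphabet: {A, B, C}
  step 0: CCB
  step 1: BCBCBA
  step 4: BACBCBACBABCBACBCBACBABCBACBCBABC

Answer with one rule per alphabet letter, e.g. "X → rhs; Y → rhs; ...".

  step 0 ⇒ step 1: CCB ⇒ BC·BC·BA
    B ↦ BA
    C ↦ BC
    A ↦ C  (constrained at step 1)

A->C, B->BA, C->BC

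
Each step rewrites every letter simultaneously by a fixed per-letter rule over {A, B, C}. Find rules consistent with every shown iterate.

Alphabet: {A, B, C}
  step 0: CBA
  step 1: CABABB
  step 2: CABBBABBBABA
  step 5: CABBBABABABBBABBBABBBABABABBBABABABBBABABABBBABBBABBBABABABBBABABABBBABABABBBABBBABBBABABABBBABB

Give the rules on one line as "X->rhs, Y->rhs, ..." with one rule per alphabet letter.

A->BB, B->BA, C->CA

  step 1 ⇒ step 2: CABABB ⇒ CA·BB·BA·BB·BA·BA
    A ↦ BB
    B ↦ BA
    C ↦ CA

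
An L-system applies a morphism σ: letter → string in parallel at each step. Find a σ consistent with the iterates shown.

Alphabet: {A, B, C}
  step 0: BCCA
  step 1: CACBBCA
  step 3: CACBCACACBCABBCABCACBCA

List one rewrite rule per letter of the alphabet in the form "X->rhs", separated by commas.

A->CA, B->CAC, C->B

  step 0 ⇒ step 1: BCCA ⇒ CAC·B·B·CA
    A ↦ CA
    B ↦ CAC
    C ↦ B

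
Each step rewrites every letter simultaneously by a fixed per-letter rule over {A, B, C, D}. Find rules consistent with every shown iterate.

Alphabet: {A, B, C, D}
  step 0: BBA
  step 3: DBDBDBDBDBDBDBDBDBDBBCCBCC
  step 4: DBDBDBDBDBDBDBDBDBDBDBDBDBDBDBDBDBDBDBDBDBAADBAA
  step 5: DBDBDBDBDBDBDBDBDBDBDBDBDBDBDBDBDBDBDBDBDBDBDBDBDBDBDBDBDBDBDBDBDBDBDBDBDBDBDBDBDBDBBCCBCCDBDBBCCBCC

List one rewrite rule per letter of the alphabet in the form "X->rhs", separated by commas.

  step 4 ⇒ step 5: DBDBDBDBDBDBDBDBDBDBDBDBDBDBDBDBDBDBDBDBDBAADBAA ⇒ DB·DB·DB·DB·DB·DB·DB·DB·DB·DB·DB·DB·DB·DB·DB·DB·DB·DB·DB·DB·DB·DB·DB·DB·DB·DB·DB·DB·DB·DB·DB·DB·DB·DB·DB·DB·DB·DB·DB·DB·DB·DB·BCC·BCC·DB·DB·BCC·BCC
    A ↦ BCC
    B ↦ DB
    D ↦ DB
  step 3 ⇒ step 4: DBDBDBDBDBDBDBDBDBDBBCCBCC ⇒ DB·DB·DB·DB·DB·DB·DB·DB·DB·DB·DB·DB·DB·DB·DB·DB·DB·DB·DB·DB·DB·A·A·DB·A·A
    C ↦ A

A->BCC, B->DB, C->A, D->DB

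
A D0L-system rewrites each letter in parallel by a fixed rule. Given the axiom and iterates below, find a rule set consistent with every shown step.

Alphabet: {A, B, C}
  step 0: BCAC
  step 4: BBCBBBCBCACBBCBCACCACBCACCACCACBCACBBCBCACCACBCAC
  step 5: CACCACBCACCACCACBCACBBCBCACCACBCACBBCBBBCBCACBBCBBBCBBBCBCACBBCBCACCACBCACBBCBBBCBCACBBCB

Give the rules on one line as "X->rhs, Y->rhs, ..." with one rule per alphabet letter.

A->BC, B->CAC, C->B

  step 4 ⇒ step 5: BBCBBBCBCACBBCBCACCACBCACCACCACBCACBBCBCACCACBCAC ⇒ CAC·CAC·B·CAC·CAC·CAC·B·CAC·B·BC·B·CAC·CAC·B·CAC·B·BC·B·B·BC·B·CAC·B·BC·B·B·BC·B·B·BC·B·CAC·B·BC·B·CAC·CAC·B·CAC·B·BC·B·B·BC·B·CAC·B·BC·B
    A ↦ BC
    B ↦ CAC
    C ↦ B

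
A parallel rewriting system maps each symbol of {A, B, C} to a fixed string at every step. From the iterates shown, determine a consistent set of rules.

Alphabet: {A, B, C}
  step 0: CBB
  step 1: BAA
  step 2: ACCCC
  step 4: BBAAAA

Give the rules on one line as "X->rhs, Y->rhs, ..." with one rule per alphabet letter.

A->CC, B->A, C->B

  step 1 ⇒ step 2: BAA ⇒ A·CC·CC
    A ↦ CC
    B ↦ A
  step 0 ⇒ step 1: CBB ⇒ B·A·A
    C ↦ B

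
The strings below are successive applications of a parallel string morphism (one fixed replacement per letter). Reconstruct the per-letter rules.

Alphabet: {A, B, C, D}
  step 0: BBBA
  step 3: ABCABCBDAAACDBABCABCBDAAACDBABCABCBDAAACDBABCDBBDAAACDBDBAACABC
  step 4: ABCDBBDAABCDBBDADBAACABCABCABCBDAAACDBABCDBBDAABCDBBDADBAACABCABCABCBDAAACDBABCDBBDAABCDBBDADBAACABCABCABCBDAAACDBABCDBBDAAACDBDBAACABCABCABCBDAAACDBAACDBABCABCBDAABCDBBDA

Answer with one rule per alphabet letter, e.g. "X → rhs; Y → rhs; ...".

  step 3 ⇒ step 4: ABCABCBDAAACDBABCABCBDAAACDBABCABCBDAAACDBABCDBBDAAACDBDBAACABC ⇒ ABC·DB·BDA·ABC·DB·BDA·DB·AAC·ABC·ABC·ABC·BDA·AAC·DB·ABC·DB·BDA·ABC·DB·BDA·DB·AAC·ABC·ABC·ABC·BDA·AAC·DB·ABC·DB·BDA·ABC·DB·BDA·DB·AAC·ABC·ABC·ABC·BDA·AAC·DB·ABC·DB·BDA·AAC·DB·DB·AAC·ABC·ABC·ABC·BDA·AAC·DB·AAC·DB·ABC·ABC·BDA·ABC·DB·BDA
    A ↦ ABC
    B ↦ DB
    C ↦ BDA
    D ↦ AAC

A->ABC, B->DB, C->BDA, D->AAC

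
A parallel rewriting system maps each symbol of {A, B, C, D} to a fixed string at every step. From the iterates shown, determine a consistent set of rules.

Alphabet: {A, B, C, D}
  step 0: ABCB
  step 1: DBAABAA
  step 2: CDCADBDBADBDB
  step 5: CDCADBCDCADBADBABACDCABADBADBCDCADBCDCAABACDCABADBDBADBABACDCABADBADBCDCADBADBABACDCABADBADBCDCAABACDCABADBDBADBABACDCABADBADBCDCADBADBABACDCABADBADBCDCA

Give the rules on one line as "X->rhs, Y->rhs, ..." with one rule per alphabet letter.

A->DB, B->A, C->ABA, D->CDC

  step 1 ⇒ step 2: DBAABAA ⇒ CDC·A·DB·DB·A·DB·DB
    A ↦ DB
    B ↦ A
    D ↦ CDC
  step 0 ⇒ step 1: ABCB ⇒ DB·A·ABA·A
    C ↦ ABA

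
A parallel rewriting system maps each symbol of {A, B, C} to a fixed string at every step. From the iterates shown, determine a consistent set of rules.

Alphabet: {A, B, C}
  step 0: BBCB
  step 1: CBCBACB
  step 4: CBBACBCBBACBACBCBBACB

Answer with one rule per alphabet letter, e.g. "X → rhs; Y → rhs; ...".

  step 0 ⇒ step 1: BBCB ⇒ CB·CB·A·CB
    B ↦ CB
    C ↦ A
    A ↦ B  (constrained at step 1)

A->B, B->CB, C->A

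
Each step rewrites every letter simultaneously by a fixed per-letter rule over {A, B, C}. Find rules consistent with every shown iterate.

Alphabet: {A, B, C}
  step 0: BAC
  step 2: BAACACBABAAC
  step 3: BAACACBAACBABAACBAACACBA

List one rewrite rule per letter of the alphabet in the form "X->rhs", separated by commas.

A->AC, B->BA, C->BA

  step 2 ⇒ step 3: BAACACBABAAC ⇒ BA·AC·AC·BA·AC·BA·BA·AC·BA·AC·AC·BA
    A ↦ AC
    B ↦ BA
    C ↦ BA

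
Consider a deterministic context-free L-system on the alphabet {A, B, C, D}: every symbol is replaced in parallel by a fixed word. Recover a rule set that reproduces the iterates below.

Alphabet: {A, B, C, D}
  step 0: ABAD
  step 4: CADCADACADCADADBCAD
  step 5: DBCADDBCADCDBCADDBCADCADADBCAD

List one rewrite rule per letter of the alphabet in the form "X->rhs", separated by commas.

  step 4 ⇒ step 5: CADCADACADCADADBCAD ⇒ DB·C·AD·DB·C·AD·C·DB·C·AD·DB·C·AD·C·AD·A·DB·C·AD
    A ↦ C
    B ↦ A
    C ↦ DB
    D ↦ AD

A->C, B->A, C->DB, D->AD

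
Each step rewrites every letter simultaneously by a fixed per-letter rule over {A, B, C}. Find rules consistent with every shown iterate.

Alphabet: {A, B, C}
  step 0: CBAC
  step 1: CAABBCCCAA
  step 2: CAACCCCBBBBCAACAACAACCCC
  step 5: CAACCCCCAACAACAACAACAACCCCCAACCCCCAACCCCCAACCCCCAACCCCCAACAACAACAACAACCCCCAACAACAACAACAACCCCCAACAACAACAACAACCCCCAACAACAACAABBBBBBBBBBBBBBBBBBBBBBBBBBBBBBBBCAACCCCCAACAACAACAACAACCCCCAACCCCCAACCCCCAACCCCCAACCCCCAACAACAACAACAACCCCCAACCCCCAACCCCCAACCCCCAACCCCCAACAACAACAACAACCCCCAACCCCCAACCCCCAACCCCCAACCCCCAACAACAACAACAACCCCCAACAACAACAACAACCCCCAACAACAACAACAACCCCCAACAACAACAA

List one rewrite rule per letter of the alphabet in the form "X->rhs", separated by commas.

A->CC, B->BB, C->CAA

  step 1 ⇒ step 2: CAABBCCCAA ⇒ CAA·CC·CC·BB·BB·CAA·CAA·CAA·CC·CC
    A ↦ CC
    B ↦ BB
    C ↦ CAA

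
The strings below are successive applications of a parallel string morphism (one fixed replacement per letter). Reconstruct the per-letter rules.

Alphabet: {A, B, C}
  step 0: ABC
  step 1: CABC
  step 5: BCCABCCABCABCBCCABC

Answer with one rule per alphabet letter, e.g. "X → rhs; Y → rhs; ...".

  step 0 ⇒ step 1: ABC ⇒ C·A·BC
    A ↦ C
    B ↦ A
    C ↦ BC

A->C, B->A, C->BC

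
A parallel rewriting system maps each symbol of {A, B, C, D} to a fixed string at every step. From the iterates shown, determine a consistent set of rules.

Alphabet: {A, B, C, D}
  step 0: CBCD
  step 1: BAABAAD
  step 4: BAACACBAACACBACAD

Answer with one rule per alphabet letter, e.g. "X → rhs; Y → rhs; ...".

  step 0 ⇒ step 1: CBCD ⇒ BA·A·BA·AD
    B ↦ A
    C ↦ BA
    D ↦ AD
    A ↦ C  (constrained at step 1)

A->C, B->A, C->BA, D->AD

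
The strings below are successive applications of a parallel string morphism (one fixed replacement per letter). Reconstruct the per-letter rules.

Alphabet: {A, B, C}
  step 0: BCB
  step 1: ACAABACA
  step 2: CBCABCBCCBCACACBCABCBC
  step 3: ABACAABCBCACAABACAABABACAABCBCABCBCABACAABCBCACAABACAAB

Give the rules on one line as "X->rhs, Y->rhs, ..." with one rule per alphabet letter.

  step 2 ⇒ step 3: CBCABCBCCBCACACBCABCBC ⇒ AB·ACA·AB·CBC·ACA·AB·ACA·AB·AB·ACA·AB·CBC·AB·CBC·AB·ACA·AB·CBC·ACA·AB·ACA·AB
    A ↦ CBC
    B ↦ ACA
    C ↦ AB

A->CBC, B->ACA, C->AB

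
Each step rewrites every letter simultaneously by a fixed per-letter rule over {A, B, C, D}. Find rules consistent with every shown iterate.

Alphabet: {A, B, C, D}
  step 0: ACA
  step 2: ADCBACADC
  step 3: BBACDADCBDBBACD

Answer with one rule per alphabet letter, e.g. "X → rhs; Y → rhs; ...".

  step 2 ⇒ step 3: ADCBACADC ⇒ B·BAC·D·ADC·B·D·B·BAC·D
    A ↦ B
    B ↦ ADC
    C ↦ D
    D ↦ BAC

A->B, B->ADC, C->D, D->BAC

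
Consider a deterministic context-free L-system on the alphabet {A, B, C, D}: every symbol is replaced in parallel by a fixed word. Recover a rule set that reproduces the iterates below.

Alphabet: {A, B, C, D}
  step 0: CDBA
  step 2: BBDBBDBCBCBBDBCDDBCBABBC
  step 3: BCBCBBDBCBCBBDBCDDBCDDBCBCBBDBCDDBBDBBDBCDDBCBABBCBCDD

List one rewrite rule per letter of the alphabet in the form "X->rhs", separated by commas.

A->BAB, B->BC, C->DD, D->BBD

  step 2 ⇒ step 3: BBDBBDBCBCBBDBCDDBCBABBC ⇒ BC·BC·BBD·BC·BC·BBD·BC·DD·BC·DD·BC·BC·BBD·BC·DD·BBD·BBD·BC·DD·BC·BAB·BC·BC·DD
    A ↦ BAB
    B ↦ BC
    C ↦ DD
    D ↦ BBD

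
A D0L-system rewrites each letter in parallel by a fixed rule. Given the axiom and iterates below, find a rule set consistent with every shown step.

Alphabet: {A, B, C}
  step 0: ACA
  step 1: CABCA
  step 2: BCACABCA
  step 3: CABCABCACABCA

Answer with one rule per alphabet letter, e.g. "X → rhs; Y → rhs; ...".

A->CA, B->CA, C->B

  step 2 ⇒ step 3: BCACABCA ⇒ CA·B·CA·B·CA·CA·B·CA
    A ↦ CA
    B ↦ CA
    C ↦ B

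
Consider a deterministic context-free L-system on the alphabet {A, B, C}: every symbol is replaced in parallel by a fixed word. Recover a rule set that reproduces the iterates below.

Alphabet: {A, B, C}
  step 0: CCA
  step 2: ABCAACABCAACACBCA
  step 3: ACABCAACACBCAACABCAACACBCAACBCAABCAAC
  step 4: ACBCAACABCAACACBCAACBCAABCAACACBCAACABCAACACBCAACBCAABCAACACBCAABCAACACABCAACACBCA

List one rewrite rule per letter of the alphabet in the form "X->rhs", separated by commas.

A->AC, B->A, C->BCA

  step 3 ⇒ step 4: ACABCAACACBCAACABCAACACBCAACBCAABCAAC ⇒ AC·BCA·AC·A·BCA·AC·AC·BCA·AC·BCA·A·BCA·AC·AC·BCA·AC·A·BCA·AC·AC·BCA·AC·BCA·A·BCA·AC·AC·BCA·A·BCA·AC·AC·A·BCA·AC·AC·BCA
    A ↦ AC
    B ↦ A
    C ↦ BCA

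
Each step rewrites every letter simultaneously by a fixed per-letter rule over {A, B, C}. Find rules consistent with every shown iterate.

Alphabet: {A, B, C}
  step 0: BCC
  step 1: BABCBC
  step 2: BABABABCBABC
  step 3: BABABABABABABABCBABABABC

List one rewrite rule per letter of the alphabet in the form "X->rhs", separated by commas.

A->BA, B->BA, C->BC

  step 2 ⇒ step 3: BABABABCBABC ⇒ BA·BA·BA·BA·BA·BA·BA·BC·BA·BA·BA·BC
    A ↦ BA
    B ↦ BA
    C ↦ BC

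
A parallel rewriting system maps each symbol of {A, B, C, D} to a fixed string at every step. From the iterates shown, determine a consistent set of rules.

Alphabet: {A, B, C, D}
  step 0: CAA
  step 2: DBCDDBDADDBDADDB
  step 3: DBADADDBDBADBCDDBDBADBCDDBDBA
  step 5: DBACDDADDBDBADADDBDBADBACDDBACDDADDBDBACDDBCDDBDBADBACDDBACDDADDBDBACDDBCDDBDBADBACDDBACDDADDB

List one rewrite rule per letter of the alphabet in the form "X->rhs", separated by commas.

A->CD, B->A, C->DAD, D->DB

  step 2 ⇒ step 3: DBCDDBDADDBDADDB ⇒ DB·A·DAD·DB·DB·A·DB·CD·DB·DB·A·DB·CD·DB·DB·A
    A ↦ CD
    B ↦ A
    C ↦ DAD
    D ↦ DB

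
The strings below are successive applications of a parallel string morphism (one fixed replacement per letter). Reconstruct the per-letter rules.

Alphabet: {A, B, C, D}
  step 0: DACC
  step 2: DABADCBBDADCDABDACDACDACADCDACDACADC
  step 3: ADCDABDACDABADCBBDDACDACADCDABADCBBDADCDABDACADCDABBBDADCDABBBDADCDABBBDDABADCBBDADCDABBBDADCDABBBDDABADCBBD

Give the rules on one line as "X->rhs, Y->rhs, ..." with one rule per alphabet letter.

A->DAB, B->DAC, C->BBD, D->ADC

  step 2 ⇒ step 3: DABADCBBDADCDABDACDACDACADCDACDACADC ⇒ ADC·DAB·DAC·DAB·ADC·BBD·DAC·DAC·ADC·DAB·ADC·BBD·ADC·DAB·DAC·ADC·DAB·BBD·ADC·DAB·BBD·ADC·DAB·BBD·DAB·ADC·BBD·ADC·DAB·BBD·ADC·DAB·BBD·DAB·ADC·BBD
    A ↦ DAB
    B ↦ DAC
    C ↦ BBD
    D ↦ ADC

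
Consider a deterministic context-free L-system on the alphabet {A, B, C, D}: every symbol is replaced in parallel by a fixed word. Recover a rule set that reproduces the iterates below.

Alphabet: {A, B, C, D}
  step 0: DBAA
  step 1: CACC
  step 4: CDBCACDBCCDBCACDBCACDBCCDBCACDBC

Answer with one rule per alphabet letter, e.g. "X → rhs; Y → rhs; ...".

A->C, B->A, C->CDB, D->C

  step 0 ⇒ step 1: DBAA ⇒ C·A·C·C
    A ↦ C
    B ↦ A
    D ↦ C
    C ↦ CDB  (constrained at step 1)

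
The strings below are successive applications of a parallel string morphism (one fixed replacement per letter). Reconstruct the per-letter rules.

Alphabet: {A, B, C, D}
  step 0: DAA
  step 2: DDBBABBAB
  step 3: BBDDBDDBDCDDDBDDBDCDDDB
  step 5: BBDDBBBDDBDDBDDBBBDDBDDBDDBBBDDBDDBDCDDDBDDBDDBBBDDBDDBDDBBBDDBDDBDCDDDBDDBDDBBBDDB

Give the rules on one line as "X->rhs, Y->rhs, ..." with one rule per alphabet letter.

  step 2 ⇒ step 3: DDBBABBAB ⇒ B·B·DDB·DDB·DCD·DDB·DDB·DCD·DDB
    A ↦ DCD
    B ↦ DDB
    D ↦ B
    C ↦ A  (constrained at step 3)

A->DCD, B->DDB, C->A, D->B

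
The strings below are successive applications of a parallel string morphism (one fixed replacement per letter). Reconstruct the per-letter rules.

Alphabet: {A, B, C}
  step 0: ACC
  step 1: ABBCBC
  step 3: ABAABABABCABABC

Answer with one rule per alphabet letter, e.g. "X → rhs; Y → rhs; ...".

A->AB, B->A, C->BC

  step 0 ⇒ step 1: ACC ⇒ AB·BC·BC
    A ↦ AB
    C ↦ BC
    B ↦ A  (constrained at step 1)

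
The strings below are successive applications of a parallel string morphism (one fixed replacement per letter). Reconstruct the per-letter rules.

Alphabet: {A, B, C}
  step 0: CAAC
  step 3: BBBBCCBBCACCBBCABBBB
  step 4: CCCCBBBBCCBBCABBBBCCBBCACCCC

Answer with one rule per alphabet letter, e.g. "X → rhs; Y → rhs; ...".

  step 3 ⇒ step 4: BBBBCCBBCACCBBCABBBB ⇒ C·C·C·C·BB·BB·C·C·BB·CA·BB·BB·C·C·BB·CA·C·C·C·C
    A ↦ CA
    B ↦ C
    C ↦ BB

A->CA, B->C, C->BB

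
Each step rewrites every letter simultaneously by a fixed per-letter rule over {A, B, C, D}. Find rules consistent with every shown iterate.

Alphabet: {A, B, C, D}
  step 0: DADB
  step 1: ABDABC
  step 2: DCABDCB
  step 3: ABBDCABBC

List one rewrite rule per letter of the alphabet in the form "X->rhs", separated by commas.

A->D, B->C, C->B, D->AB

  step 2 ⇒ step 3: DCABDCB ⇒ AB·B·D·C·AB·B·C
    A ↦ D
    B ↦ C
    C ↦ B
    D ↦ AB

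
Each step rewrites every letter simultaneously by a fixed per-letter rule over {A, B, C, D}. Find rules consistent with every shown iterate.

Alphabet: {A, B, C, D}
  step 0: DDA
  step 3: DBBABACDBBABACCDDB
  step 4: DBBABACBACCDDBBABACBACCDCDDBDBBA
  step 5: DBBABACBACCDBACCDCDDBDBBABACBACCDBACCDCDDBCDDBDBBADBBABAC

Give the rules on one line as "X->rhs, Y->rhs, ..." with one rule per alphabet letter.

A->C, B->BA, C->CD, D->DB

  step 4 ⇒ step 5: DBBABACBACCDDBBABACBACCDCDDBDBBA ⇒ DB·BA·BA·C·BA·C·CD·BA·C·CD·CD·DB·DB·BA·BA·C·BA·C·CD·BA·C·CD·CD·DB·CD·DB·DB·BA·DB·BA·BA·C
    A ↦ C
    B ↦ BA
    C ↦ CD
    D ↦ DB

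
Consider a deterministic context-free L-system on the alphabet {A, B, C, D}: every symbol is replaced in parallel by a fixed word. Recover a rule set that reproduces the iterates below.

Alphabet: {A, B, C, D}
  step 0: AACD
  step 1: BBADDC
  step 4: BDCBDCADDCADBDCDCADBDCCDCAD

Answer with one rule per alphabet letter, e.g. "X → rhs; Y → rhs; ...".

  step 0 ⇒ step 1: AACD ⇒ B·B·AD·DC
    A ↦ B
    C ↦ AD
    D ↦ DC
    B ↦ C  (constrained at step 1)

A->B, B->C, C->AD, D->DC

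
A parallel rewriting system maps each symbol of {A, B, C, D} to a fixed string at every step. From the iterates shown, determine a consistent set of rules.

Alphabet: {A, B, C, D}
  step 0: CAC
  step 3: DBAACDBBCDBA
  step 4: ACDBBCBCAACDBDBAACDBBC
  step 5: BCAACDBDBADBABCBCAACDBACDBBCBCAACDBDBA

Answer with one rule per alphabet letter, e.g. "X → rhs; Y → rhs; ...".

A->BC, B->DB, C->A, D->AC

  step 4 ⇒ step 5: ACDBBCBCAACDBDBAACDBBC ⇒ BC·A·AC·DB·DB·A·DB·A·BC·BC·A·AC·DB·AC·DB·BC·BC·A·AC·DB·DB·A
    A ↦ BC
    B ↦ DB
    C ↦ A
    D ↦ AC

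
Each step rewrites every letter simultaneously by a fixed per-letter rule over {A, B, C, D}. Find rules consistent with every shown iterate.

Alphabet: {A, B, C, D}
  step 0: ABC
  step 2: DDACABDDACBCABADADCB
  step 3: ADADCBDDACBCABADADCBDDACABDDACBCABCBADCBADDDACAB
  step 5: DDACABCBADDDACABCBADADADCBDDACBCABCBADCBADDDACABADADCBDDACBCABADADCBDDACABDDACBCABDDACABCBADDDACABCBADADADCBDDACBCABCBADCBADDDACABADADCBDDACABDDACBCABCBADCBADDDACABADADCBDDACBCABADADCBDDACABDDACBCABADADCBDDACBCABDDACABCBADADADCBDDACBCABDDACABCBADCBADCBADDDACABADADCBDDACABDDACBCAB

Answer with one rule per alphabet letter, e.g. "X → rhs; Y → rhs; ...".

A->CB, B->CAB, C->DDA, D->AD

  step 2 ⇒ step 3: DDACABDDACBCABADADCB ⇒ AD·AD·CB·DDA·CB·CAB·AD·AD·CB·DDA·CAB·DDA·CB·CAB·CB·AD·CB·AD·DDA·CAB
    A ↦ CB
    B ↦ CAB
    C ↦ DDA
    D ↦ AD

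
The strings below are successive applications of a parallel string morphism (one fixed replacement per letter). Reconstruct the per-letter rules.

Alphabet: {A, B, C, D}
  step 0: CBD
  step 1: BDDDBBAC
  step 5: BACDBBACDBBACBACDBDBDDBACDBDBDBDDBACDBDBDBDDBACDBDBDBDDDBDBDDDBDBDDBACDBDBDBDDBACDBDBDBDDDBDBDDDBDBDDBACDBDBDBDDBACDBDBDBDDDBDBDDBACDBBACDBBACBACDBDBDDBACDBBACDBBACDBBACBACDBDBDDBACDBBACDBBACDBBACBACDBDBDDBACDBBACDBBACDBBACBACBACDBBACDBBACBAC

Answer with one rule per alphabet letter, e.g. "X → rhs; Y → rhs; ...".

  step 0 ⇒ step 1: CBD ⇒ BDD·DB·BAC
    B ↦ DB
    C ↦ BDD
    D ↦ BAC
    A ↦ D  (constrained at step 1)

A->D, B->DB, C->BDD, D->BAC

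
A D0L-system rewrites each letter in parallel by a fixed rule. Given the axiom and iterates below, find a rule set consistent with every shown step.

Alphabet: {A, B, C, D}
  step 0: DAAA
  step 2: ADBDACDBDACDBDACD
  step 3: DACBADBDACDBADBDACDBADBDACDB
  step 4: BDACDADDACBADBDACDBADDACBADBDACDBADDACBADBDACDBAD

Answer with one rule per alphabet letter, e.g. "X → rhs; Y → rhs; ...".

  step 3 ⇒ step 4: DACBADBDACDBADBDACDBADBDACDB ⇒ B·DAC·D·AD·DAC·B·AD·B·DAC·D·B·AD·DAC·B·AD·B·DAC·D·B·AD·DAC·B·AD·B·DAC·D·B·AD
    A ↦ DAC
    B ↦ AD
    C ↦ D
    D ↦ B

A->DAC, B->AD, C->D, D->B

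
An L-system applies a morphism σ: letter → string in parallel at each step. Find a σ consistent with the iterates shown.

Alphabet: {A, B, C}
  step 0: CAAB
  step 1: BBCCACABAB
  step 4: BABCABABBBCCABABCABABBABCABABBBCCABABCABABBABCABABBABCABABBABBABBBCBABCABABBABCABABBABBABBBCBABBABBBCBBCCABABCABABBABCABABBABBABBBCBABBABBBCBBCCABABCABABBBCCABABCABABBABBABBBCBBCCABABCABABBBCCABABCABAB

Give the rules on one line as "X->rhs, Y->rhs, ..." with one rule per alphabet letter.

A->CA, B->BAB, C->BBC

  step 0 ⇒ step 1: CAAB ⇒ BBC·CA·CA·BAB
    A ↦ CA
    B ↦ BAB
    C ↦ BBC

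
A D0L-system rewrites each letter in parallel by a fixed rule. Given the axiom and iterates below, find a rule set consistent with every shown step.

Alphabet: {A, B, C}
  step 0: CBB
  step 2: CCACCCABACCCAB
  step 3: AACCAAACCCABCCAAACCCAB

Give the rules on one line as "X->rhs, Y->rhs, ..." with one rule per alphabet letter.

A->CC, B->CAB, C->A

  step 2 ⇒ step 3: CCACCCABACCCAB ⇒ A·A·CC·A·A·A·CC·CAB·CC·A·A·A·CC·CAB
    A ↦ CC
    B ↦ CAB
    C ↦ A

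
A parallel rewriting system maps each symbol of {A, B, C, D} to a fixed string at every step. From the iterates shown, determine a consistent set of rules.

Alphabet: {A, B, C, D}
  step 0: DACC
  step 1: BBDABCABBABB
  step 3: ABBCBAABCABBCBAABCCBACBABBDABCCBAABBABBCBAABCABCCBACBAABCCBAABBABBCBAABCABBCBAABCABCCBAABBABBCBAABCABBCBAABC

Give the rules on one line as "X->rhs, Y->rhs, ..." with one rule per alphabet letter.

  step 0 ⇒ step 1: DACC ⇒ BBD·ABC·ABB·ABB
    A ↦ ABC
    C ↦ ABB
    D ↦ BBD
    B ↦ CBA  (constrained at step 1)

A->ABC, B->CBA, C->ABB, D->BBD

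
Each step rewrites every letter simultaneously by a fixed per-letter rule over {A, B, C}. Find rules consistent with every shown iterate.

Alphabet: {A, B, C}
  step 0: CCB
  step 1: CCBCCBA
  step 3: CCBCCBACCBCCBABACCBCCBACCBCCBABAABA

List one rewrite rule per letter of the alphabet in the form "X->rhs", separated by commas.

A->BA, B->A, C->CCB

  step 0 ⇒ step 1: CCB ⇒ CCB·CCB·A
    B ↦ A
    C ↦ CCB
    A ↦ BA  (constrained at step 1)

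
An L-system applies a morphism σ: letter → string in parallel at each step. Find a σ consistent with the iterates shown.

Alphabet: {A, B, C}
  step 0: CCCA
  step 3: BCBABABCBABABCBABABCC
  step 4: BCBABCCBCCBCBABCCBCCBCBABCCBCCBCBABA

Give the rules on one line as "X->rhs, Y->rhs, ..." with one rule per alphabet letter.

A->C, B->BC, C->BA

  step 3 ⇒ step 4: BCBABABCBABABCBABABCC ⇒ BC·BA·BC·C·BC·C·BC·BA·BC·C·BC·C·BC·BA·BC·C·BC·C·BC·BA·BA
    A ↦ C
    B ↦ BC
    C ↦ BA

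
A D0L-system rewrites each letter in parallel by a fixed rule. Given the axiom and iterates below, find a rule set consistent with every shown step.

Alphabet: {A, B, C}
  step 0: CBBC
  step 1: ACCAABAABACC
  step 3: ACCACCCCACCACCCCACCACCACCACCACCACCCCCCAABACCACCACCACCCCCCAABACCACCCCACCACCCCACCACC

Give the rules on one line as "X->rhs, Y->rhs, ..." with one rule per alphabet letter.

A->CC, B->AAB, C->ACC

  step 0 ⇒ step 1: CBBC ⇒ ACC·AAB·AAB·ACC
    B ↦ AAB
    C ↦ ACC
    A ↦ CC  (constrained at step 1)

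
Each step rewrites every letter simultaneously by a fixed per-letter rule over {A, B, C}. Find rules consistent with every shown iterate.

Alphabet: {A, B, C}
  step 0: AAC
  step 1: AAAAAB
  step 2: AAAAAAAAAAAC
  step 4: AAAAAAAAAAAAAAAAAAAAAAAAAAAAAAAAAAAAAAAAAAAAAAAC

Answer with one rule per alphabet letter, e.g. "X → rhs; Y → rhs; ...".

  step 1 ⇒ step 2: AAAAAB ⇒ AA·AA·AA·AA·AA·AC
    A ↦ AA
    B ↦ AC
  step 0 ⇒ step 1: AAC ⇒ AA·AA·AB
    C ↦ AB

A->AA, B->AC, C->AB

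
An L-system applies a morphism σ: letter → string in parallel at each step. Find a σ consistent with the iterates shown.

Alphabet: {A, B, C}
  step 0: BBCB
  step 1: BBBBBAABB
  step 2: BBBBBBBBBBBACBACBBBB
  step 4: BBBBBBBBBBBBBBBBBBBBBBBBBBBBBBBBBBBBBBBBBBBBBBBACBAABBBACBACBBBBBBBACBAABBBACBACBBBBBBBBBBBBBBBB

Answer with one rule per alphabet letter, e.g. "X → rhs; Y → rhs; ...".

A->BAC, B->BB, C->BAA

  step 1 ⇒ step 2: BBBBBAABB ⇒ BB·BB·BB·BB·BB·BAC·BAC·BB·BB
    A ↦ BAC
    B ↦ BB
  step 0 ⇒ step 1: BBCB ⇒ BB·BB·BAA·BB
    C ↦ BAA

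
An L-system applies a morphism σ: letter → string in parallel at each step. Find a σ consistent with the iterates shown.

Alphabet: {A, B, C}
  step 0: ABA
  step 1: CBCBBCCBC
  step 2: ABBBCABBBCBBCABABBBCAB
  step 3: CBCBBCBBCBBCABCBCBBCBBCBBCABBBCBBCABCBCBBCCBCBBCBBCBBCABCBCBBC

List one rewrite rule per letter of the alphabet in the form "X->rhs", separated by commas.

A->CBC, B->BBC, C->AB

  step 2 ⇒ step 3: ABBBCABBBCBBCABABBBCAB ⇒ CBC·BBC·BBC·BBC·AB·CBC·BBC·BBC·BBC·AB·BBC·BBC·AB·CBC·BBC·CBC·BBC·BBC·BBC·AB·CBC·BBC
    A ↦ CBC
    B ↦ BBC
    C ↦ AB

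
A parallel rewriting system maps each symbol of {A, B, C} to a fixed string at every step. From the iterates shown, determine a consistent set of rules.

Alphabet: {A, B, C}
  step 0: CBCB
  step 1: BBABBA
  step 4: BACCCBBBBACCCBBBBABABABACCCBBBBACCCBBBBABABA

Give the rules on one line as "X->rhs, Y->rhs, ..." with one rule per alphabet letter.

A->CCC, B->BA, C->B

  step 0 ⇒ step 1: CBCB ⇒ B·BA·B·BA
    B ↦ BA
    C ↦ B
    A ↦ CCC  (constrained at step 1)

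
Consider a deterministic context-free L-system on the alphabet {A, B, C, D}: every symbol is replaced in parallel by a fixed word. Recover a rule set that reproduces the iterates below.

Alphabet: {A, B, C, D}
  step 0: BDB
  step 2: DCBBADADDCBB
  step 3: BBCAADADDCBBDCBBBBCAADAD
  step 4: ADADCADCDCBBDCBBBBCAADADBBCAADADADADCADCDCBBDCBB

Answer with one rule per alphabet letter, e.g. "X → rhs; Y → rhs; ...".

A->DC, B->AD, C->CA, D->BB

  step 3 ⇒ step 4: BBCAADADDCBBDCBBBBCAADAD ⇒ AD·AD·CA·DC·DC·BB·DC·BB·BB·CA·AD·AD·BB·CA·AD·AD·AD·AD·CA·DC·DC·BB·DC·BB
    A ↦ DC
    B ↦ AD
    C ↦ CA
    D ↦ BB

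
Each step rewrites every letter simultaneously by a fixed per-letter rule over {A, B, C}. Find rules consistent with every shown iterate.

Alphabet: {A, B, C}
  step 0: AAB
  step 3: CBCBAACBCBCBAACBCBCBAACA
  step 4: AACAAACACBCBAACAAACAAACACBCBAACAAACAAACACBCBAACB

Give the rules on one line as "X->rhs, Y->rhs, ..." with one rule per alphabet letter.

  step 3 ⇒ step 4: CBCBAACBCBCBAACBCBCBAACA ⇒ AA·CA·AA·CA·CB·CB·AA·CA·AA·CA·AA·CA·CB·CB·AA·CA·AA·CA·AA·CA·CB·CB·AA·CB
    A ↦ CB
    B ↦ CA
    C ↦ AA

A->CB, B->CA, C->AA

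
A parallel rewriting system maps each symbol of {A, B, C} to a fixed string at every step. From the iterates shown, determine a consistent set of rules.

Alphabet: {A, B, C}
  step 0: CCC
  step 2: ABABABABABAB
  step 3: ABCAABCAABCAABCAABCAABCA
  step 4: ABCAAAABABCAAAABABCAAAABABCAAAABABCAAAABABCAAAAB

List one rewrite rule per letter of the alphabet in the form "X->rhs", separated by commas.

A->AB, B->CA, C->AA

  step 3 ⇒ step 4: ABCAABCAABCAABCAABCAABCA ⇒ AB·CA·AA·AB·AB·CA·AA·AB·AB·CA·AA·AB·AB·CA·AA·AB·AB·CA·AA·AB·AB·CA·AA·AB
    A ↦ AB
    B ↦ CA
    C ↦ AA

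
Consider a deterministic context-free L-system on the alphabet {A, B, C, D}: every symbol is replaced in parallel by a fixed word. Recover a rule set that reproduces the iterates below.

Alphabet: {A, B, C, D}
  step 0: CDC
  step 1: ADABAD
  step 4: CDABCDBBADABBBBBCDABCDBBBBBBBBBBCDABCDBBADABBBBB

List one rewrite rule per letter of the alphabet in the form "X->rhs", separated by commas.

A->CD, B->BB, C->AD, D->AB

  step 0 ⇒ step 1: CDC ⇒ AD·AB·AD
    C ↦ AD
    D ↦ AB
    A ↦ CD  (constrained at step 1)
    B ↦ BB  (constrained at step 1)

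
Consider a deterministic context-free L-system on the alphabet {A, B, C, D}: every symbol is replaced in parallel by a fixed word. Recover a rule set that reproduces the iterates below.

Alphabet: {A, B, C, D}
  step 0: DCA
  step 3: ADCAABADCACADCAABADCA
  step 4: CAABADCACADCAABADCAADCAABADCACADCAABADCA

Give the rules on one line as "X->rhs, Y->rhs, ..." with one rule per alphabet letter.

  step 3 ⇒ step 4: ADCAABADCACADCAABADCA ⇒ CA·AB·AD·CA·CA·D·CA·AB·AD·CA·AD·CA·AB·AD·CA·CA·D·CA·AB·AD·CA
    A ↦ CA
    B ↦ D
    C ↦ AD
    D ↦ AB

A->CA, B->D, C->AD, D->AB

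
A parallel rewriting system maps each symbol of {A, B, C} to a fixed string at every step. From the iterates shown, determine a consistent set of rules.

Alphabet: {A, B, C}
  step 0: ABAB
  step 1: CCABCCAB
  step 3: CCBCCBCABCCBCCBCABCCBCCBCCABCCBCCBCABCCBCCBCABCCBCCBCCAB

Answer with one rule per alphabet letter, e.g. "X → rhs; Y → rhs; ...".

  step 0 ⇒ step 1: ABAB ⇒ C·CAB·C·CAB
    A ↦ C
    B ↦ CAB
    C ↦ CCB  (constrained at step 1)

A->C, B->CAB, C->CCB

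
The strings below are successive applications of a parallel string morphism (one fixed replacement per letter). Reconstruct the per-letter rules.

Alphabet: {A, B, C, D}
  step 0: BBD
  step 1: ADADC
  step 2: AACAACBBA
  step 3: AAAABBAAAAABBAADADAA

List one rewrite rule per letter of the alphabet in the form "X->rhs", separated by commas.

  step 2 ⇒ step 3: AACAACBBA ⇒ AA·AA·BBA·AA·AA·BBA·AD·AD·AA
    A ↦ AA
    B ↦ AD
    C ↦ BBA
  step 0 ⇒ step 1: BBD ⇒ AD·AD·C
    D ↦ C

A->AA, B->AD, C->BBA, D->C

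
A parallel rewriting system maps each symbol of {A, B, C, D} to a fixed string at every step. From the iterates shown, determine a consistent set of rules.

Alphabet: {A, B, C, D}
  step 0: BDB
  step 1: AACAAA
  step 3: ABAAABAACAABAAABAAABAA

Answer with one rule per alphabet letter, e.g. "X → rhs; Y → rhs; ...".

  step 0 ⇒ step 1: BDB ⇒ AA·CA·AA
    B ↦ AA
    D ↦ CA
    A ↦ AB  (constrained at step 1)
    C ↦ D  (constrained at step 1)

A->AB, B->AA, C->D, D->CA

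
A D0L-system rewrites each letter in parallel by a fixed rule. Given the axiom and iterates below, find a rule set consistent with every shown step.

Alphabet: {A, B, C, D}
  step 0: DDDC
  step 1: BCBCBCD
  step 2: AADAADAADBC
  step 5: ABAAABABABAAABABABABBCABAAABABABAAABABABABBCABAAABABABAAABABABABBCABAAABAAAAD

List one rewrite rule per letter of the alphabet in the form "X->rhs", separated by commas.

A->AB, B->AA, C->D, D->BC

  step 1 ⇒ step 2: BCBCBCD ⇒ AA·D·AA·D·AA·D·BC
    B ↦ AA
    C ↦ D
    D ↦ BC
    A ↦ AB  (constrained at step 2)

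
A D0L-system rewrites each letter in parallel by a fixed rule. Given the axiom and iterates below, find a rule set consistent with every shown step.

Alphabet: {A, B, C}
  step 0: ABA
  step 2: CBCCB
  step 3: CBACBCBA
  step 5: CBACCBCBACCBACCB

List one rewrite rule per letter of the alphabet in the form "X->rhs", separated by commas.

A->C, B->A, C->CB

  step 2 ⇒ step 3: CBCCB ⇒ CB·A·CB·CB·A
    B ↦ A
    C ↦ CB
    A ↦ C  (constrained at step 0)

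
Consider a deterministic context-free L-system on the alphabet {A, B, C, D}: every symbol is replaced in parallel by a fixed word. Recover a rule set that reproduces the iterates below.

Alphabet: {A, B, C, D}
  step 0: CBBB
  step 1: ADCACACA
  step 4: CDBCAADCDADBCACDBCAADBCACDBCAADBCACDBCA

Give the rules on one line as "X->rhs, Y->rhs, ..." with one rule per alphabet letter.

A->CD, B->CA, C->AD, D->B

  step 0 ⇒ step 1: CBBB ⇒ AD·CA·CA·CA
    B ↦ CA
    C ↦ AD
    A ↦ CD  (constrained at step 1)
    D ↦ B  (constrained at step 1)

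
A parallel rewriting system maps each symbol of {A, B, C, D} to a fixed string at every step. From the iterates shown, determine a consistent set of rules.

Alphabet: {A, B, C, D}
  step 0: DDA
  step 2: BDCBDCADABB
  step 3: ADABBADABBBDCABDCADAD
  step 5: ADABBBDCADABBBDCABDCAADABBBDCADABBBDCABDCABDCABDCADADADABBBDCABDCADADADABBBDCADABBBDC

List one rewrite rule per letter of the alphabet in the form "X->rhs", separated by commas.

  step 2 ⇒ step 3: BDCBDCADABB ⇒ AD·A·BB·AD·A·BB·BDC·A·BDC·AD·AD
    A ↦ BDC
    B ↦ AD
    C ↦ BB
    D ↦ A

A->BDC, B->AD, C->BB, D->A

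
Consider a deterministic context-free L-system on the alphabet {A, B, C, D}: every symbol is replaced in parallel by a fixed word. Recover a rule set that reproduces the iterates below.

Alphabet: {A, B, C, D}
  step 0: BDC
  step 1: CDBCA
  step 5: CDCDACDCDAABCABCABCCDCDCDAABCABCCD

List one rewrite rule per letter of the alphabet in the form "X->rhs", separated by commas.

  step 0 ⇒ step 1: BDC ⇒ CD·BC·A
    B ↦ CD
    C ↦ A
    D ↦ BC
    A ↦ CD  (constrained at step 1)

A->CD, B->CD, C->A, D->BC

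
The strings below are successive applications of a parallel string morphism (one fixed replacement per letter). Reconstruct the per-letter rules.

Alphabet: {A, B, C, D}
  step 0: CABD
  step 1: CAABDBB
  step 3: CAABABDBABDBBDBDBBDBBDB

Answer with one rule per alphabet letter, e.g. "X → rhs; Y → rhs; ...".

A->AB, B->DB, C->CA, D->B

  step 0 ⇒ step 1: CABD ⇒ CA·AB·DB·B
    A ↦ AB
    B ↦ DB
    C ↦ CA
    D ↦ B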